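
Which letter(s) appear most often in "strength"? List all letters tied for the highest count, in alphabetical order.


Word: "strength"
Letter counts:
  'e': 1
  'g': 1
  'h': 1
  'n': 1
  'r': 1
  's': 1
  't': 2
Maximum count = 2
Most frequent = 't' (2 times each)


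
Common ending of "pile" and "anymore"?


Word 1: "pile"
Word 2: "anymore"
Comparing from end:
  Pos -1: 'e' == 'e'
  Pos -2: 'l' != 'r' (stop)
LCS = "e" (length 1)


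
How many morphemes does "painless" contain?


Word: "painless"
Morphemes: pain / -less
Each morpheme carries meaning
= 2 morphemes


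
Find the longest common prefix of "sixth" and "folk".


Word 1: "sixth"
Word 2: "folk"
Comparing from start:
  Pos 0: 's' != 'f' (stop)
LCP = "" (length 0)


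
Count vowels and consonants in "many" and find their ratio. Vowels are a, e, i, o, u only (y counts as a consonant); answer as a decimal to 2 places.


Word: "many"
Vowels (a,e,i,o,u): 1
Consonants: 3
Ratio = 1/3
= 0.33


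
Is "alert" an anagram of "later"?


Word 1: "later" → sorted: aelrt
Word 2: "alert" → sorted: aelrt
Same letters? aelrt == aelrt
Anagram = Yes


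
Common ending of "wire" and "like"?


Word 1: "wire"
Word 2: "like"
Comparing from end:
  Pos -1: 'e' == 'e'
  Pos -2: 'r' != 'k' (stop)
LCS = "e" (length 1)


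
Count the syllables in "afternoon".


Word: "afternoon"
Syllable breakdown: af · ter · noon
Counting: 3 parts
= 3 syllables


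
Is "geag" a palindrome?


Word: "geag"
Reversed: "gaeg"
Forward == Backward? geag != gaeg
Palindrome = No


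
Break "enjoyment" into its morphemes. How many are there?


Word: "enjoyment"
Morphemes: en- / joy / -ment
Each morpheme carries meaning
= 3 morphemes


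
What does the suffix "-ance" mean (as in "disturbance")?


Suffix: -ance
Example: disturbance (disturb + -ance)
Meaning = state of


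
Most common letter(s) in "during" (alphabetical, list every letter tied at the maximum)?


Word: "during"
Letter counts:
  'd': 1
  'g': 1
  'i': 1
  'n': 1
  'r': 1
  'u': 1
Maximum count = 1
Most frequent = 'd', 'g', 'i', 'n', 'r', 'u' (1 time each)


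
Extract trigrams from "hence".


Word: "hence" (length 5)
Number of trigrams = 5 - 3 + 1 = 3
  Position 0: "hen"
  Position 1: "enc"
  Position 2: "nce"
Trigrams = "hen", "enc", "nce"


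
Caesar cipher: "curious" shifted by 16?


Word: "curious"
Shift: 16
Each letter → (letter + shift) mod 26:
  'c' (2) + 16 = 18 → 's'
  'u' (20) + 16 = 10 → 'k'
  'r' (17) + 16 = 7 → 'h'
  'i' (8) + 16 = 24 → 'y'
  'o' (14) + 16 = 4 → 'e'
  'u' (20) + 16 = 10 → 'k'
  's' (18) + 16 = 8 → 'i'
Result = "skhyeki"


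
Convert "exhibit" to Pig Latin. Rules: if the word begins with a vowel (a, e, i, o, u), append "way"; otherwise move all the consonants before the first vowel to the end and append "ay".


Word: "exhibit"
Starts with vowel → add 'way'
Pig Latin = "exhibitway"


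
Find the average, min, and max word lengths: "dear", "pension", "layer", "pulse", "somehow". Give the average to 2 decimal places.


Lengths: "dear"=4, "pension"=7, "layer"=5, "pulse"=5, "somehow"=7
Sum = 28, Count = 5
Average = 28/5 = 5.60
= avg=5.60, min=4, max=7


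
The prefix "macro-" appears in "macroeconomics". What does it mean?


Prefix: macro-
Example: macroeconomics = macro- + economics
Meaning = large


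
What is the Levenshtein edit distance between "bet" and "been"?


Word 1: "bet" (length 3)
Word 2: "been" (length 4)
One optimal edit sequence (insert/delete/substitute each cost 1):
  1. keep 'b'
  2. insert 'e'  (+1)
  3. keep 'e'
  4. substitute 't' -> 'n'  (+1)
Total edit operations: 2
Edit distance = 2


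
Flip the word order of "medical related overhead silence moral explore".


Original: "medical related overhead silence moral explore"
Words (1..n): medical | related | overhead | silence | moral | explore
Reversed (n..1): explore | moral | silence | overhead | related | medical
Result = "explore moral silence overhead related medical"


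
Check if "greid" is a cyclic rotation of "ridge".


Word: "ridge", Candidate: "greid"
Method: check if candidate is substring of word+word
"ridgeridge" contains "greid"? No
Is rotation = No


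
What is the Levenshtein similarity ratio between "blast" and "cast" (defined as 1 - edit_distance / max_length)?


Word 1: "blast" (length 5)
Word 2: "cast" (length 4)
One optimal edit sequence:
  1. delete 'b'  (+1)
  2. substitute 'l' -> 'c'  (+1)
  3. keep 'a'
  4. keep 's'
  5. keep 't'
Edit distance = 2
Max length = max(5, 4) = 5
Similarity = 1 - 2/5
= 0.6000


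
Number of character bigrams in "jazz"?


Word: "jazz" (length 4)
Number of 2-grams = length - 2 + 1 = 4 - 2 + 1
= 3


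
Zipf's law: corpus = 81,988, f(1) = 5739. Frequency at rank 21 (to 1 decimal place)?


Zipf's law: f(r) = f(1) / r
f(1) = 5739
f(21) = 5739 / 21
= 273.3 occurrences


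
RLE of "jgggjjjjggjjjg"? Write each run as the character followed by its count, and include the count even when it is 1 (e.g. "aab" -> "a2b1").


String: "jgggjjjjggjjjg"
Scanning for consecutive runs:
  'j' x 1
  'g' x 3
  'j' x 4
  'g' x 2
  'j' x 3
  'g' x 1
RLE = "j1g3j4g2j3g1"


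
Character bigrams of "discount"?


Word: "discount" (length 8)
Number of bigrams = 8 - 2 + 1 = 7
  Position 0: "di"
  Position 1: "is"
  Position 2: "sc"
  Position 3: "co"
  Position 4: "ou"
  Position 5: "un"
  Position 6: "nt"
Bigrams = "di", "is", "sc", "co", "ou", "un", "nt"


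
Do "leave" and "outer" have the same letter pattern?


Pattern of "leave": [0, 1, 2, 3, 1]
Pattern of "outer": [0, 1, 2, 3, 4]
Patterns do not match
Same pattern = No


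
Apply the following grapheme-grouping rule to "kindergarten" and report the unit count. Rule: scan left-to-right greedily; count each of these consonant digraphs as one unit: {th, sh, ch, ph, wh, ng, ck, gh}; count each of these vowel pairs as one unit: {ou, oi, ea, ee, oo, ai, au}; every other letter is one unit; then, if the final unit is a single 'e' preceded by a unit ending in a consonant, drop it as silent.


Word: "kindergarten" (12 letters)
Left-to-right scan:
  [1] 'k' (letter)
  [2] 'i' (letter)
  [3] 'n' (letter)
  [4] 'd' (letter)
  [5] 'e' (letter)
  [6] 'r' (letter)
  [7] 'g' (letter)
  [8] 'a' (letter)
  [9] 'r' (letter)
  [10] 't' (letter)
  [11] 'e' (letter)
  [12] 'n' (letter)
Units from scan: 12
Sound units = 12 units


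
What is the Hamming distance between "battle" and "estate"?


Comparing character by character (same length = 6):
  Pos 0: 'b' vs 'e' !=
  Pos 1: 'a' vs 's' !=
  Pos 2: 't' vs 't' =
  Pos 3: 't' vs 'a' !=
  Pos 4: 'l' vs 't' !=
  Pos 5: 'e' vs 'e' =
Hamming distance = 4


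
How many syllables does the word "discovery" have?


Word: "discovery"
Syllable breakdown: dis · cov · er · y
Counting: 4 parts
= 4 syllables


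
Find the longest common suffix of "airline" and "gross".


Word 1: "airline"
Word 2: "gross"
Comparing from end:
  Pos -1: 'e' != 's' (stop)
LCS = "" (length 0)


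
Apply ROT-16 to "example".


Word: "example"
Shift: 16
Each letter → (letter + shift) mod 26:
  'e' (4) + 16 = 20 → 'u'
  'x' (23) + 16 = 13 → 'n'
  'a' (0) + 16 = 16 → 'q'
  'm' (12) + 16 = 2 → 'c'
  'p' (15) + 16 = 5 → 'f'
  'l' (11) + 16 = 1 → 'b'
  'e' (4) + 16 = 20 → 'u'
Result = "unqcfbu"


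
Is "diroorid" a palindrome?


Word: "diroorid"
Reversed: "diroorid"
Forward == Backward? diroorid == diroorid
Palindrome = Yes


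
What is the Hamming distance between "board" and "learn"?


Comparing character by character (same length = 5):
  Pos 0: 'b' vs 'l' !=
  Pos 1: 'o' vs 'e' !=
  Pos 2: 'a' vs 'a' =
  Pos 3: 'r' vs 'r' =
  Pos 4: 'd' vs 'n' !=
Hamming distance = 3


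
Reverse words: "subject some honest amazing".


Original: "subject some honest amazing"
Words (1..n): subject | some | honest | amazing
Reversed (n..1): amazing | honest | some | subject
Result = "amazing honest some subject"


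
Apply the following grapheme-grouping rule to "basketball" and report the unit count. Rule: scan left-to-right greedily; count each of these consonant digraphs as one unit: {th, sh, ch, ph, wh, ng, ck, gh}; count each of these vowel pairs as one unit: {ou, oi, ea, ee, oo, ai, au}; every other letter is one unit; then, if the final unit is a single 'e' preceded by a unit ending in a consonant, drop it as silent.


Word: "basketball" (10 letters)
Left-to-right scan:
  1. 'b' (letter)
  2. 'a' (letter)
  3. 's' (letter)
  4. 'k' (letter)
  5. 'e' (letter)
  6. 't' (letter)
  7. 'b' (letter)
  8. 'a' (letter)
  9. 'l' (letter)
  10. 'l' (letter)
Units from scan: 10
Sound units = 10 units


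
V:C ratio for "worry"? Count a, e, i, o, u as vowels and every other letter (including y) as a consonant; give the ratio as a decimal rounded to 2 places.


Word: "worry"
Vowels (a,e,i,o,u): 1
Consonants: 4
Ratio = 1/4
= 0.25


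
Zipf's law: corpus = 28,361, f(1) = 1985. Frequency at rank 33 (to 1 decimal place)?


Zipf's law: f(r) = f(1) / r
f(1) = 1985
f(33) = 1985 / 33
= 60.2 occurrences


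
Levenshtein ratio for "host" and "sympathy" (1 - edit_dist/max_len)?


Word 1: "host" (length 4)
Word 2: "sympathy" (length 8)
One optimal edit sequence:
  1. insert 's'  (+1)
  2. insert 'y'  (+1)
  3. substitute 'h' -> 'm'  (+1)
  4. substitute 'o' -> 'p'  (+1)
  5. substitute 's' -> 'a'  (+1)
  6. keep 't'
  7. insert 'h'  (+1)
  8. insert 'y'  (+1)
Edit distance = 7
Max length = max(4, 8) = 8
Similarity = 1 - 7/8
= 0.1250


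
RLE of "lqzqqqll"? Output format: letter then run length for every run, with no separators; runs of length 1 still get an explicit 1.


String: "lqzqqqll"
Scanning for consecutive runs:
  'l' x 1
  'q' x 1
  'z' x 1
  'q' x 3
  'l' x 2
RLE = "l1q1z1q3l2"


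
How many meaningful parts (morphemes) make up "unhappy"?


Word: "unhappy"
Morphemes: un- | happy
Each morpheme carries meaning
= 2 morphemes


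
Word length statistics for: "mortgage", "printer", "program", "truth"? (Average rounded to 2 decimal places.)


Lengths: "mortgage"=8, "printer"=7, "program"=7, "truth"=5
Sum = 27, Count = 4
Average = 27/4 = 6.75
= avg=6.75, min=5, max=8


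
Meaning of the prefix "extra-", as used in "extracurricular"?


Prefix: extra-
Example: extracurricular = extra- + curricular
Meaning = beyond


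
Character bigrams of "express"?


Word: "express" (length 7)
Number of bigrams = 7 - 2 + 1 = 6
  Position 0: "ex"
  Position 1: "xp"
  Position 2: "pr"
  Position 3: "re"
  Position 4: "es"
  Position 5: "ss"
Bigrams = "ex", "xp", "pr", "re", "es", "ss"


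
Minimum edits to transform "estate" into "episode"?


Word 1: "estate" (length 6)
Word 2: "episode" (length 7)
One optimal edit sequence (insert/delete/substitute each cost 1):
  1. keep 'e'
  2. insert 'p'  (+1)
  3. substitute 's' -> 'i'  (+1)
  4. substitute 't' -> 's'  (+1)
  5. substitute 'a' -> 'o'  (+1)
  6. substitute 't' -> 'd'  (+1)
  7. keep 'e'
Total edit operations: 5
Edit distance = 5


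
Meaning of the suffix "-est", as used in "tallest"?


Suffix: -est
Example: tallest = tall + -est
Meaning = most


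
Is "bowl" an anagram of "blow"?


Word 1: "blow" → sorted: blow
Word 2: "bowl" → sorted: blow
Same letters? blow == blow
Anagram = Yes


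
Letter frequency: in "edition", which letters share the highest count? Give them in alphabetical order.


Word: "edition"
Letter counts:
  'd': 1
  'e': 1
  'i': 2
  'n': 1
  'o': 1
  't': 1
Maximum count = 2
Most frequent = 'i' (2 times each)


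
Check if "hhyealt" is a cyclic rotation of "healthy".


Word: "healthy", Candidate: "hhyealt"
Method: check if candidate is substring of word+word
"healthyhealthy" contains "hhyealt"? No
Is rotation = No


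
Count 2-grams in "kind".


Word: "kind" (length 4)
Number of 2-grams = length - 2 + 1 = 4 - 2 + 1
= 3


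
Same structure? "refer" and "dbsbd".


Pattern of "refer": [0, 1, 2, 1, 0]
Pattern of "dbsbd": [0, 1, 2, 1, 0]
Patterns match
Same pattern = Yes


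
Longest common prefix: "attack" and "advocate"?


Word 1: "attack"
Word 2: "advocate"
Comparing from start:
  Pos 0: 'a' == 'a'
  Pos 1: 't' != 'd' (stop)
LCP = "a" (length 1)


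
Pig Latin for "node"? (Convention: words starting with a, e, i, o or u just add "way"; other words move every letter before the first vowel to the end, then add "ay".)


Word: "node"
Starts with consonant(s) → move to end, add 'ay'
Consonant cluster: "n"
Pig Latin = "odenay"


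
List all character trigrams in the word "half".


Word: "half" (length 4)
Number of trigrams = 4 - 3 + 1 = 2
  Position 0: "hal"
  Position 1: "alf"
Trigrams = "hal", "alf"


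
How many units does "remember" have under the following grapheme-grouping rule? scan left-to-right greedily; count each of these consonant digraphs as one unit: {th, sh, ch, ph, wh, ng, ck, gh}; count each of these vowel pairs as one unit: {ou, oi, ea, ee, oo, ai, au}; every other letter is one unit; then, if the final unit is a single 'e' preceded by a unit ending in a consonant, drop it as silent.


Word: "remember" (8 letters)
Left-to-right scan:
  (1) 'r' (letter)
  (2) 'e' (letter)
  (3) 'm' (letter)
  (4) 'e' (letter)
  (5) 'm' (letter)
  (6) 'b' (letter)
  (7) 'e' (letter)
  (8) 'r' (letter)
Units from scan: 8
Sound units = 8 units


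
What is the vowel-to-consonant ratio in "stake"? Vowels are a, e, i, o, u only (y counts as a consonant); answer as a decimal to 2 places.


Word: "stake"
Vowels (a,e,i,o,u): 2
Consonants: 3
Ratio = 2/3
= 0.67


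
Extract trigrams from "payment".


Word: "payment" (length 7)
Number of trigrams = 7 - 3 + 1 = 5
  Position 0: "pay"
  Position 1: "aym"
  Position 2: "yme"
  Position 3: "men"
  Position 4: "ent"
Trigrams = "pay", "aym", "yme", "men", "ent"


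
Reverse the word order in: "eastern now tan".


Original: "eastern now tan"
Words (1..n): eastern | now | tan
Reversed (n..1): tan | now | eastern
Result = "tan now eastern"


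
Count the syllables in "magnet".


Word: "magnet"
Syllable breakdown: mag · net
Counting: 2 parts
= 2 syllables


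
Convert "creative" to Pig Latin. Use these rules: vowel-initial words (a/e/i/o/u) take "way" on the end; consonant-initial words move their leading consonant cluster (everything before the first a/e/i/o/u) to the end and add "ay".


Word: "creative"
Starts with consonant(s) → move to end, add 'ay'
Consonant cluster: "cr"
Pig Latin = "eativecray"


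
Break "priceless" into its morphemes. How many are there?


Word: "priceless"
Morphemes: price / -less
Each morpheme carries meaning
= 2 morphemes


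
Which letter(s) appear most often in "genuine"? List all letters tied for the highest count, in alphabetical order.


Word: "genuine"
Letter counts:
  'e': 2
  'g': 1
  'i': 1
  'n': 2
  'u': 1
Maximum count = 2
Most frequent = 'e', 'n' (2 times each)


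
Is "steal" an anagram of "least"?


Word 1: "least" → sorted: aelst
Word 2: "steal" → sorted: aelst
Same letters? aelst == aelst
Anagram = Yes


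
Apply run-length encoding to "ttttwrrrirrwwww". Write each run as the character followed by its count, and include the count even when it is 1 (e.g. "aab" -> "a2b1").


String: "ttttwrrrirrwwww"
Scanning for consecutive runs:
  't' x 4
  'w' x 1
  'r' x 3
  'i' x 1
  'r' x 2
  'w' x 4
RLE = "t4w1r3i1r2w4"


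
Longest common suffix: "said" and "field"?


Word 1: "said"
Word 2: "field"
Comparing from end:
  Pos -1: 'd' == 'd'
  Pos -2: 'i' != 'l' (stop)
LCS = "d" (length 1)


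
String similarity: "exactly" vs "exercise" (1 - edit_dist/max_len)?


Word 1: "exactly" (length 7)
Word 2: "exercise" (length 8)
One optimal edit sequence:
  1. keep 'e'
  2. keep 'x'
  3. insert 'e'  (+1)
  4. substitute 'a' -> 'r'  (+1)
  5. keep 'c'
  6. substitute 't' -> 'i'  (+1)
  7. substitute 'l' -> 's'  (+1)
  8. substitute 'y' -> 'e'  (+1)
Edit distance = 5
Max length = max(7, 8) = 8
Similarity = 1 - 5/8
= 0.3750


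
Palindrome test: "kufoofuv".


Word: "kufoofuv"
Reversed: "vufoofuk"
Forward == Backward? kufoofuv != vufoofuk
Palindrome = No


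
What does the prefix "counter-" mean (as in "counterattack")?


Prefix: counter-
Example: counterattack = counter- + attack
Meaning = against / opposite


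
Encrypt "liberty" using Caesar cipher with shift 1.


Word: "liberty"
Shift: 1
Each letter → (letter + shift) mod 26:
  'l' (11) + 1 = 12 → 'm'
  'i' (8) + 1 = 9 → 'j'
  'b' (1) + 1 = 2 → 'c'
  'e' (4) + 1 = 5 → 'f'
  'r' (17) + 1 = 18 → 's'
  't' (19) + 1 = 20 → 'u'
  'y' (24) + 1 = 25 → 'z'
Result = "mjcfsuz"


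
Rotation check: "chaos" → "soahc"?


Word: "chaos", Candidate: "soahc"
Method: check if candidate is substring of word+word
"chaoschaos" contains "soahc"? No
Is rotation = No


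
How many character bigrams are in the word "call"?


Word: "call" (length 4)
Number of 2-grams = length - 2 + 1 = 4 - 2 + 1
= 3


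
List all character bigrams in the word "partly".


Word: "partly" (length 6)
Number of bigrams = 6 - 2 + 1 = 5
  Position 0: "pa"
  Position 1: "ar"
  Position 2: "rt"
  Position 3: "tl"
  Position 4: "ly"
Bigrams = "pa", "ar", "rt", "tl", "ly"


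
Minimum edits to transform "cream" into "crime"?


Word 1: "cream" (length 5)
Word 2: "crime" (length 5)
One optimal edit sequence (insert/delete/substitute each cost 1):
  1. keep 'c'
  2. keep 'r'
  3. substitute 'e' -> 'i'  (+1)
  4. substitute 'a' -> 'm'  (+1)
  5. substitute 'm' -> 'e'  (+1)
Total edit operations: 3
Edit distance = 3


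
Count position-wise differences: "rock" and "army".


Comparing character by character (same length = 4):
  Pos 0: 'r' vs 'a' !=
  Pos 1: 'o' vs 'r' !=
  Pos 2: 'c' vs 'm' !=
  Pos 3: 'k' vs 'y' !=
Hamming distance = 4


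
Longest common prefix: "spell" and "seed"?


Word 1: "spell"
Word 2: "seed"
Comparing from start:
  Pos 0: 's' == 's'
  Pos 1: 'p' != 'e' (stop)
LCP = "s" (length 1)


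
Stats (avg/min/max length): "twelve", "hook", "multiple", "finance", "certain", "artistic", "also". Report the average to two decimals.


Lengths: "twelve"=6, "hook"=4, "multiple"=8, "finance"=7, "certain"=7, "artistic"=8, "also"=4
Sum = 44, Count = 7
Average = 44/7 = 6.29
= avg=6.29, min=4, max=8


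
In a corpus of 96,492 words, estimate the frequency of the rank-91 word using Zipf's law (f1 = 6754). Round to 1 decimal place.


Zipf's law: f(r) = f(1) / r
f(1) = 6754
f(91) = 6754 / 91
= 74.2 occurrences


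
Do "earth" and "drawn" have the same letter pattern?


Pattern of "earth": [0, 1, 2, 3, 4]
Pattern of "drawn": [0, 1, 2, 3, 4]
Patterns match
Same pattern = Yes


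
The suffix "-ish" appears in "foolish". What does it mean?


Suffix: -ish
As in: foolish -> fool + -ish
Meaning = somewhat / having the qualities of


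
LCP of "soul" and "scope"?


Word 1: "soul"
Word 2: "scope"
Comparing from start:
  Pos 0: 's' == 's'
  Pos 1: 'o' != 'c' (stop)
LCP = "s" (length 1)


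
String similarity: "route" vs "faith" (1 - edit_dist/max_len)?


Word 1: "route" (length 5)
Word 2: "faith" (length 5)
One optimal edit sequence:
  1. substitute 'r' -> 'f'  (+1)
  2. substitute 'o' -> 'a'  (+1)
  3. substitute 'u' -> 'i'  (+1)
  4. keep 't'
  5. substitute 'e' -> 'h'  (+1)
Edit distance = 4
Max length = max(5, 5) = 5
Similarity = 1 - 4/5
= 0.2000


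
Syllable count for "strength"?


Word: "strength"
Syllable breakdown: strength
Counting: 1 part
= 1 syllable


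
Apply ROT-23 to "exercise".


Word: "exercise"
Shift: 23
Each letter → (letter + shift) mod 26:
  'e' (4) + 23 = 1 → 'b'
  'x' (23) + 23 = 20 → 'u'
  'e' (4) + 23 = 1 → 'b'
  'r' (17) + 23 = 14 → 'o'
  'c' (2) + 23 = 25 → 'z'
  'i' (8) + 23 = 5 → 'f'
  's' (18) + 23 = 15 → 'p'
  'e' (4) + 23 = 1 → 'b'
Result = "bubozfpb"


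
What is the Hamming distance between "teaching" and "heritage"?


Comparing character by character (same length = 8):
  Pos 0: 't' vs 'h' !=
  Pos 1: 'e' vs 'e' =
  Pos 2: 'a' vs 'r' !=
  Pos 3: 'c' vs 'i' !=
  Pos 4: 'h' vs 't' !=
  Pos 5: 'i' vs 'a' !=
  Pos 6: 'n' vs 'g' !=
  Pos 7: 'g' vs 'e' !=
Hamming distance = 7


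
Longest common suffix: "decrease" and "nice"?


Word 1: "decrease"
Word 2: "nice"
Comparing from end:
  Pos -1: 'e' == 'e'
  Pos -2: 's' != 'c' (stop)
LCS = "e" (length 1)


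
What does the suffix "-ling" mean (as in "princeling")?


Suffix: -ling
Example: princeling = prince + -ling
Meaning = small / young


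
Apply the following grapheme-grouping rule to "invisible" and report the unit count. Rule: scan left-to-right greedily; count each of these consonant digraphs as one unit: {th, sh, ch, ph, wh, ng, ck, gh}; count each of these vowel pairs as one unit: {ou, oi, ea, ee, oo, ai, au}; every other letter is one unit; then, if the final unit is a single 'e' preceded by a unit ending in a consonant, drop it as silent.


Word: "invisible" (9 letters)
Left-to-right scan:
  (1) 'i' (letter)
  (2) 'n' (letter)
  (3) 'v' (letter)
  (4) 'i' (letter)
  (5) 's' (letter)
  (6) 'i' (letter)
  (7) 'b' (letter)
  (8) 'l' (letter)
  (9) 'e' (letter)
Units from scan: 9
Final unit is 'e' after a consonant -> drop as silent (-1)
Sound units = 8 units


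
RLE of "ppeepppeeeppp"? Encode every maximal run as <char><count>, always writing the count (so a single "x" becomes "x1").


String: "ppeepppeeeppp"
Scanning for consecutive runs:
  'p' x 2
  'e' x 2
  'p' x 3
  'e' x 3
  'p' x 3
RLE = "p2e2p3e3p3"


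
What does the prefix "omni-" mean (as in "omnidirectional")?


Prefix: omni-
Example: omnidirectional (omni- + directional)
Meaning = all


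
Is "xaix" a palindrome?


Word: "xaix"
Reversed: "xiax"
Forward == Backward? xaix != xiax
Palindrome = No


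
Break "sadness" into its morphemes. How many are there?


Word: "sadness"
Morphemes: sad / -ness
Each morpheme carries meaning
= 2 morphemes


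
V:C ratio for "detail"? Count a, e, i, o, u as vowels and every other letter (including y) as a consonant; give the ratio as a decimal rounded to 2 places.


Word: "detail"
Vowels (a,e,i,o,u): 3
Consonants: 3
Ratio = 3/3
= 1.00


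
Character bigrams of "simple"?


Word: "simple" (length 6)
Number of bigrams = 6 - 2 + 1 = 5
  Position 0: "si"
  Position 1: "im"
  Position 2: "mp"
  Position 3: "pl"
  Position 4: "le"
Bigrams = "si", "im", "mp", "pl", "le"


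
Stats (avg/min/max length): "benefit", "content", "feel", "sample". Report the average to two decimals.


Lengths: "benefit"=7, "content"=7, "feel"=4, "sample"=6
Sum = 24, Count = 4
Average = 24/4 = 6.00
= avg=6.00, min=4, max=7


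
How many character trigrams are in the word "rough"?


Word: "rough" (length 5)
Number of 3-grams = length - 3 + 1 = 5 - 3 + 1
= 3


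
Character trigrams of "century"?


Word: "century" (length 7)
Number of trigrams = 7 - 3 + 1 = 5
  Position 0: "cen"
  Position 1: "ent"
  Position 2: "ntu"
  Position 3: "tur"
  Position 4: "ury"
Trigrams = "cen", "ent", "ntu", "tur", "ury"


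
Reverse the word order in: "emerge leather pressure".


Original: "emerge leather pressure"
Words (1..n): emerge | leather | pressure
Reversed (n..1): pressure | leather | emerge
Result = "pressure leather emerge"


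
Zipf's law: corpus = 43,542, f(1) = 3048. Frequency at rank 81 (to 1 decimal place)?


Zipf's law: f(r) = f(1) / r
f(1) = 3048
f(81) = 3048 / 81
= 37.6 occurrences


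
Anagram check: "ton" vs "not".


Word 1: "ton" → sorted: not
Word 2: "not" → sorted: not
Same letters? not == not
Anagram = Yes


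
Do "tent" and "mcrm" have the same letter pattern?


Pattern of "tent": [0, 1, 2, 0]
Pattern of "mcrm": [0, 1, 2, 0]
Patterns match
Same pattern = Yes


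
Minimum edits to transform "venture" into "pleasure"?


Word 1: "venture" (length 7)
Word 2: "pleasure" (length 8)
One optimal edit sequence (insert/delete/substitute each cost 1):
  1. insert 'p'  (+1)
  2. substitute 'v' -> 'l'  (+1)
  3. keep 'e'
  4. substitute 'n' -> 'a'  (+1)
  5. substitute 't' -> 's'  (+1)
  6. keep 'u'
  7. keep 'r'
  8. keep 'e'
Total edit operations: 4
Edit distance = 4


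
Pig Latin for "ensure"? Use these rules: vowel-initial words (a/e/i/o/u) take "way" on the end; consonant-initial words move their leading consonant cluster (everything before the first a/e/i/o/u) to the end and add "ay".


Word: "ensure"
Starts with vowel → add 'way'
Pig Latin = "ensureway"


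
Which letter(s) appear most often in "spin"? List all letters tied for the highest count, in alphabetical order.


Word: "spin"
Letter counts:
  'i': 1
  'n': 1
  'p': 1
  's': 1
Maximum count = 1
Most frequent = 'i', 'n', 'p', 's' (1 time each)


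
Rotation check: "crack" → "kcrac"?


Word: "crack", Candidate: "kcrac"
Method: check if candidate is substring of word+word
"crackcrack" contains "kcrac"? Yes
Is rotation = Yes


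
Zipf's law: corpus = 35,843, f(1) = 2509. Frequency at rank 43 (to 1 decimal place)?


Zipf's law: f(r) = f(1) / r
f(1) = 2509
f(43) = 2509 / 43
= 58.3 occurrences


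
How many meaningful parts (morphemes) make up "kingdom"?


Word: "kingdom"
Morphemes: king | -dom
Each morpheme carries meaning
= 2 morphemes


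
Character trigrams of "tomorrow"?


Word: "tomorrow" (length 8)
Number of trigrams = 8 - 3 + 1 = 6
  Position 0: "tom"
  Position 1: "omo"
  Position 2: "mor"
  Position 3: "orr"
  Position 4: "rro"
  Position 5: "row"
Trigrams = "tom", "omo", "mor", "orr", "rro", "row"


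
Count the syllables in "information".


Word: "information"
Syllable breakdown: in · for · ma · tion
Counting: 4 parts
= 4 syllables


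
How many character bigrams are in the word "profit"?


Word: "profit" (length 6)
Number of 2-grams = length - 2 + 1 = 6 - 2 + 1
= 5


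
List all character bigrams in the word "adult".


Word: "adult" (length 5)
Number of bigrams = 5 - 2 + 1 = 4
  Position 0: "ad"
  Position 1: "du"
  Position 2: "ul"
  Position 3: "lt"
Bigrams = "ad", "du", "ul", "lt"


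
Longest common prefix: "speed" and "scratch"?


Word 1: "speed"
Word 2: "scratch"
Comparing from start:
  Pos 0: 's' == 's'
  Pos 1: 'p' != 'c' (stop)
LCP = "s" (length 1)


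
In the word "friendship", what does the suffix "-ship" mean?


Suffix: -ship
As in: friendship -> friend + -ship
Meaning = state / position


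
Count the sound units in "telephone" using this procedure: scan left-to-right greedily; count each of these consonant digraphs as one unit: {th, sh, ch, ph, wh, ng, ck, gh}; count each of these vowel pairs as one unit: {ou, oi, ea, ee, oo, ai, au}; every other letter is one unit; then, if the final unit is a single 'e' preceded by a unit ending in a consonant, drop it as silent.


Word: "telephone" (9 letters)
Left-to-right scan:
  (1) 't' (letter)
  (2) 'e' (letter)
  (3) 'l' (letter)
  (4) 'e' (letter)
  (5) 'ph' (digraph)
  (6) 'o' (letter)
  (7) 'n' (letter)
  (8) 'e' (letter)
Units from scan: 8
Final unit is 'e' after a consonant -> drop as silent (-1)
Sound units = 7 units


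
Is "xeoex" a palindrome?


Word: "xeoex"
Reversed: "xeoex"
Forward == Backward? xeoex == xeoex
Palindrome = Yes


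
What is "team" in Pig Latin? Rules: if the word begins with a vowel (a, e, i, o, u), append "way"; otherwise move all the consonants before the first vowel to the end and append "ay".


Word: "team"
Starts with consonant(s) → move to end, add 'ay'
Consonant cluster: "t"
Pig Latin = "eamtay"


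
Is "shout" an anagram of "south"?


Word 1: "south" → sorted: hostu
Word 2: "shout" → sorted: hostu
Same letters? hostu == hostu
Anagram = Yes


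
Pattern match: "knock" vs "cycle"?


Pattern of "knock": [0, 1, 2, 3, 0]
Pattern of "cycle": [0, 1, 0, 2, 3]
Patterns do not match
Same pattern = No


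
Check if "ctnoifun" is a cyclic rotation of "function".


Word: "function", Candidate: "ctnoifun"
Method: check if candidate is substring of word+word
"functionfunction" contains "ctnoifun"? No
Is rotation = No


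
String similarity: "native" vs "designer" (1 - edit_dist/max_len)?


Word 1: "native" (length 6)
Word 2: "designer" (length 8)
One optimal edit sequence:
  1. substitute 'n' -> 'd'  (+1)
  2. substitute 'a' -> 'e'  (+1)
  3. substitute 't' -> 's'  (+1)
  4. keep 'i'
  5. insert 'g'  (+1)
  6. substitute 'v' -> 'n'  (+1)
  7. keep 'e'
  8. insert 'r'  (+1)
Edit distance = 6
Max length = max(6, 8) = 8
Similarity = 1 - 6/8
= 0.2500


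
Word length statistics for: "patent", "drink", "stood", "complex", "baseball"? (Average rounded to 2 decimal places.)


Lengths: "patent"=6, "drink"=5, "stood"=5, "complex"=7, "baseball"=8
Sum = 31, Count = 5
Average = 31/5 = 6.20
= avg=6.20, min=5, max=8


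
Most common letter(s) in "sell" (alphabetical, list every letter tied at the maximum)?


Word: "sell"
Letter counts:
  'e': 1
  'l': 2
  's': 1
Maximum count = 2
Most frequent = 'l' (2 times each)


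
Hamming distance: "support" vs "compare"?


Comparing character by character (same length = 7):
  Pos 0: 's' vs 'c' !=
  Pos 1: 'u' vs 'o' !=
  Pos 2: 'p' vs 'm' !=
  Pos 3: 'p' vs 'p' =
  Pos 4: 'o' vs 'a' !=
  Pos 5: 'r' vs 'r' =
  Pos 6: 't' vs 'e' !=
Hamming distance = 5


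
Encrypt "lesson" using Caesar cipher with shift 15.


Word: "lesson"
Shift: 15
Each letter → (letter + shift) mod 26:
  'l' (11) + 15 = 0 → 'a'
  'e' (4) + 15 = 19 → 't'
  's' (18) + 15 = 7 → 'h'
  's' (18) + 15 = 7 → 'h'
  'o' (14) + 15 = 3 → 'd'
  'n' (13) + 15 = 2 → 'c'
Result = "athhdc"


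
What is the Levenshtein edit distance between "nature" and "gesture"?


Word 1: "nature" (length 6)
Word 2: "gesture" (length 7)
One optimal edit sequence (insert/delete/substitute each cost 1):
  1. insert 'g'  (+1)
  2. substitute 'n' -> 'e'  (+1)
  3. substitute 'a' -> 's'  (+1)
  4. keep 't'
  5. keep 'u'
  6. keep 'r'
  7. keep 'e'
Total edit operations: 3
Edit distance = 3


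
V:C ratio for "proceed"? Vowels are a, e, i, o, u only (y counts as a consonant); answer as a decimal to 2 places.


Word: "proceed"
Vowels (a,e,i,o,u): 3
Consonants: 4
Ratio = 3/4
= 0.75


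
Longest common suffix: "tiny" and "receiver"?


Word 1: "tiny"
Word 2: "receiver"
Comparing from end:
  Pos -1: 'y' != 'r' (stop)
LCS = "" (length 0)


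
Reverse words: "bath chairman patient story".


Original: "bath chairman patient story"
Words (1..n): bath | chairman | patient | story
Reversed (n..1): story | patient | chairman | bath
Result = "story patient chairman bath"


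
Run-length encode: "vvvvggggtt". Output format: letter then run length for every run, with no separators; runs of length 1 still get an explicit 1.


String: "vvvvggggtt"
Scanning for consecutive runs:
  'v' x 4
  'g' x 4
  't' x 2
RLE = "v4g4t2"


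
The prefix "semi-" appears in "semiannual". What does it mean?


Prefix: semi-
Example: semiannual (semi- + annual)
Meaning = half


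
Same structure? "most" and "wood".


Pattern of "most": [0, 1, 2, 3]
Pattern of "wood": [0, 1, 1, 2]
Patterns do not match
Same pattern = No


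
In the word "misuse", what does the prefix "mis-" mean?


Prefix: mis-
Example: misuse = mis- + use
Meaning = wrongly


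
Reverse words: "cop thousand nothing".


Original: "cop thousand nothing"
Words (1..n): cop | thousand | nothing
Reversed (n..1): nothing | thousand | cop
Result = "nothing thousand cop"


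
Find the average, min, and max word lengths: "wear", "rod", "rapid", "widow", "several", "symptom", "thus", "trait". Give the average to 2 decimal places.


Lengths: "wear"=4, "rod"=3, "rapid"=5, "widow"=5, "several"=7, "symptom"=7, "thus"=4, "trait"=5
Sum = 40, Count = 8
Average = 40/8 = 5.00
= avg=5.00, min=3, max=7


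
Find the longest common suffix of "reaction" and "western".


Word 1: "reaction"
Word 2: "western"
Comparing from end:
  Pos -1: 'n' == 'n'
  Pos -2: 'o' != 'r' (stop)
LCS = "n" (length 1)


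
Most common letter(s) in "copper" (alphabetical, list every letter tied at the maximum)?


Word: "copper"
Letter counts:
  'c': 1
  'e': 1
  'o': 1
  'p': 2
  'r': 1
Maximum count = 2
Most frequent = 'p' (2 times each)


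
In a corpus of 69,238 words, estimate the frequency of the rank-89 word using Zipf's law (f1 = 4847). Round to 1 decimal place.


Zipf's law: f(r) = f(1) / r
f(1) = 4847
f(89) = 4847 / 89
= 54.5 occurrences


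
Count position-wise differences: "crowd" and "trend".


Comparing character by character (same length = 5):
  Pos 0: 'c' vs 't' !=
  Pos 1: 'r' vs 'r' =
  Pos 2: 'o' vs 'e' !=
  Pos 3: 'w' vs 'n' !=
  Pos 4: 'd' vs 'd' =
Hamming distance = 3


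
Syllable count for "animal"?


Word: "animal"
Syllable breakdown: an / i / mal
Counting: 3 parts
= 3 syllables


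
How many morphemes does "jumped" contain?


Word: "jumped"
Morphemes: jump + -ed
Each morpheme carries meaning
= 2 morphemes


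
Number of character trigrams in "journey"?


Word: "journey" (length 7)
Number of 3-grams = length - 3 + 1 = 7 - 3 + 1
= 5


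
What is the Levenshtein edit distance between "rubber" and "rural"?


Word 1: "rubber" (length 6)
Word 2: "rural" (length 5)
One optimal edit sequence (insert/delete/substitute each cost 1):
  1. keep 'r'
  2. keep 'u'
  3. delete 'b'  (+1)
  4. substitute 'b' -> 'r'  (+1)
  5. substitute 'e' -> 'a'  (+1)
  6. substitute 'r' -> 'l'  (+1)
Total edit operations: 4
Edit distance = 4


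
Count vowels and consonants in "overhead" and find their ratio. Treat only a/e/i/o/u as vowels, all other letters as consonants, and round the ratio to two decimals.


Word: "overhead"
Vowels (a,e,i,o,u): 4
Consonants: 4
Ratio = 4/4
= 1.00


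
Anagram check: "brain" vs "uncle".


Word 1: "brain" → sorted: abinr
Word 2: "uncle" → sorted: celnu
Same letters? abinr != celnu
Anagram = No


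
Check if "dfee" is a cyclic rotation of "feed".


Word: "feed", Candidate: "dfee"
Method: check if candidate is substring of word+word
"feedfeed" contains "dfee"? Yes
Is rotation = Yes


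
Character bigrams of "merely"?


Word: "merely" (length 6)
Number of bigrams = 6 - 2 + 1 = 5
  Position 0: "me"
  Position 1: "er"
  Position 2: "re"
  Position 3: "el"
  Position 4: "ly"
Bigrams = "me", "er", "re", "el", "ly"


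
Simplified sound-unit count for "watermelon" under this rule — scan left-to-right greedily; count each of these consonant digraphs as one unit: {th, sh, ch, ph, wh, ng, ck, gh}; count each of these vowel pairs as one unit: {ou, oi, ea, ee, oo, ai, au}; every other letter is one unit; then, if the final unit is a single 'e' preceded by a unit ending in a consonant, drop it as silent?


Word: "watermelon" (10 letters)
Left-to-right scan:
  (1) 'w' (letter)
  (2) 'a' (letter)
  (3) 't' (letter)
  (4) 'e' (letter)
  (5) 'r' (letter)
  (6) 'm' (letter)
  (7) 'e' (letter)
  (8) 'l' (letter)
  (9) 'o' (letter)
  (10) 'n' (letter)
Units from scan: 10
Sound units = 10 units


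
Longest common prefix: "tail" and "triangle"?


Word 1: "tail"
Word 2: "triangle"
Comparing from start:
  Pos 0: 't' == 't'
  Pos 1: 'a' != 'r' (stop)
LCP = "t" (length 1)


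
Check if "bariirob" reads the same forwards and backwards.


Word: "bariirob"
Reversed: "boriirab"
Forward == Backward? bariirob != boriirab
Palindrome = No


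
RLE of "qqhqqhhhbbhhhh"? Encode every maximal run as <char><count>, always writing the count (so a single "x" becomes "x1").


String: "qqhqqhhhbbhhhh"
Scanning for consecutive runs:
  'q' x 2
  'h' x 1
  'q' x 2
  'h' x 3
  'b' x 2
  'h' x 4
RLE = "q2h1q2h3b2h4"


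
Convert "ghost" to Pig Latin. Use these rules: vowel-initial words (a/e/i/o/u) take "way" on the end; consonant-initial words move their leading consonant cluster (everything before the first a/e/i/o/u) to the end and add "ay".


Word: "ghost"
Starts with consonant(s) → move to end, add 'ay'
Consonant cluster: "gh"
Pig Latin = "ostghay"


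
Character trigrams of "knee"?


Word: "knee" (length 4)
Number of trigrams = 4 - 3 + 1 = 2
  Position 0: "kne"
  Position 1: "nee"
Trigrams = "kne", "nee"


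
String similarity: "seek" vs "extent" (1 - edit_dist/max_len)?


Word 1: "seek" (length 4)
Word 2: "extent" (length 6)
One optimal edit sequence:
  1. insert 'e'  (+1)
  2. insert 'x'  (+1)
  3. substitute 's' -> 't'  (+1)
  4. keep 'e'
  5. substitute 'e' -> 'n'  (+1)
  6. substitute 'k' -> 't'  (+1)
Edit distance = 5
Max length = max(4, 6) = 6
Similarity = 1 - 5/6
= 0.1667


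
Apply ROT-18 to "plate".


Word: "plate"
Shift: 18
Each letter → (letter + shift) mod 26:
  'p' (15) + 18 = 7 → 'h'
  'l' (11) + 18 = 3 → 'd'
  'a' (0) + 18 = 18 → 's'
  't' (19) + 18 = 11 → 'l'
  'e' (4) + 18 = 22 → 'w'
Result = "hdslw"


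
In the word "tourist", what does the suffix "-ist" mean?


Suffix: -ist
Example: tourist = tour + -ist
Meaning = one who practices


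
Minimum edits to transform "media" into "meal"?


Word 1: "media" (length 5)
Word 2: "meal" (length 4)
One optimal edit sequence (insert/delete/substitute each cost 1):
  1. keep 'm'
  2. keep 'e'
  3. delete 'd'  (+1)
  4. substitute 'i' -> 'a'  (+1)
  5. substitute 'a' -> 'l'  (+1)
Total edit operations: 3
Edit distance = 3


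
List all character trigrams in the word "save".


Word: "save" (length 4)
Number of trigrams = 4 - 3 + 1 = 2
  Position 0: "sav"
  Position 1: "ave"
Trigrams = "sav", "ave"


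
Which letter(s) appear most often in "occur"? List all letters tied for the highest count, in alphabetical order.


Word: "occur"
Letter counts:
  'c': 2
  'o': 1
  'r': 1
  'u': 1
Maximum count = 2
Most frequent = 'c' (2 times each)


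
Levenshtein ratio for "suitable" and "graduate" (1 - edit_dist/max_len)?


Word 1: "suitable" (length 8)
Word 2: "graduate" (length 8)
One optimal edit sequence:
  1. substitute 's' -> 'g'  (+1)
  2. substitute 'u' -> 'r'  (+1)
  3. substitute 'i' -> 'a'  (+1)
  4. substitute 't' -> 'd'  (+1)
  5. substitute 'a' -> 'u'  (+1)
  6. substitute 'b' -> 'a'  (+1)
  7. substitute 'l' -> 't'  (+1)
  8. keep 'e'
Edit distance = 7
Max length = max(8, 8) = 8
Similarity = 1 - 7/8
= 0.1250


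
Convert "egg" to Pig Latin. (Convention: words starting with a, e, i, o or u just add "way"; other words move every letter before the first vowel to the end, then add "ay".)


Word: "egg"
Starts with vowel → add 'way'
Pig Latin = "eggway"


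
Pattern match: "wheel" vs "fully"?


Pattern of "wheel": [0, 1, 2, 2, 3]
Pattern of "fully": [0, 1, 2, 2, 3]
Patterns match
Same pattern = Yes


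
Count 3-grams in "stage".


Word: "stage" (length 5)
Number of 3-grams = length - 3 + 1 = 5 - 3 + 1
= 3


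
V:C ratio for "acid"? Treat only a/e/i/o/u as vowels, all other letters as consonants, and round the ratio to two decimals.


Word: "acid"
Vowels (a,e,i,o,u): 2
Consonants: 2
Ratio = 2/2
= 1.00


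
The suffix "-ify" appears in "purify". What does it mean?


Suffix: -ify
Example: purify = pure + -ify, with a spelling change
Meaning = to make


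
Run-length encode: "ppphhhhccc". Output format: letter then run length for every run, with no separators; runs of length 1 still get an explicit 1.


String: "ppphhhhccc"
Scanning for consecutive runs:
  'p' x 3
  'h' x 4
  'c' x 3
RLE = "p3h4c3"


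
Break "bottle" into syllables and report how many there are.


Word: "bottle"
Syllable breakdown: bot-tle
Counting: 2 parts
= 2 syllables


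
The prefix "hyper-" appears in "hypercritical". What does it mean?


Prefix: hyper-
Example: hypercritical = hyper- + critical
Meaning = over / excessive


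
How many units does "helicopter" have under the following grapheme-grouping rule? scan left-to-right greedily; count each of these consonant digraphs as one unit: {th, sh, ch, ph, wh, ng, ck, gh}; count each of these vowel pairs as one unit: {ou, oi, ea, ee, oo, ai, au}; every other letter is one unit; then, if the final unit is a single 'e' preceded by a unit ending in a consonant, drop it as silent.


Word: "helicopter" (10 letters)
Left-to-right scan:
  1. 'h' (letter)
  2. 'e' (letter)
  3. 'l' (letter)
  4. 'i' (letter)
  5. 'c' (letter)
  6. 'o' (letter)
  7. 'p' (letter)
  8. 't' (letter)
  9. 'e' (letter)
  10. 'r' (letter)
Units from scan: 10
Sound units = 10 units
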